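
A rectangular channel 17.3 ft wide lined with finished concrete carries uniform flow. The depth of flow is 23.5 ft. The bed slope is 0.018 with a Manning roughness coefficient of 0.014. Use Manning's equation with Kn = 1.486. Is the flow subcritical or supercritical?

Flow area A = b·y = 17.3 × 23.5 = 406.6 ft². Wetted perimeter P = b + 2y = 17.3 + 2×23.5 = 64.3 ft.
Hydraulic radius R = A/P = 406.6/64.3 = 6.323 ft.
V = (1.486/n) R^(2/3) √S = (1.486/0.014) × 6.323^(2/3) × √0.018 = 48.69 ft/s. Hydraulic depth D_h = A/T = 406.6/17.3 = 23.5 ft.
Froude number Fr = V/√(g·D_h) = 48.69/√(32.2×23.5) = 1.77, which is greater than 1, so the flow is supercritical.

supercritical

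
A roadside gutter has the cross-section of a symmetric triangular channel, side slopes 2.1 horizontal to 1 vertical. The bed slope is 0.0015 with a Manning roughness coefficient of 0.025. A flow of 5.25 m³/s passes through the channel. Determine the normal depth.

Manning's equation rearranged: A R^(2/3) = nQ / (1·√S) = 0.025 × 5.25 / (√0.0015) = 3.389.
Try y = 1.62 m: A R^(2/3) = 4.474 — high.
Try y = 1.04 m: A R^(2/3) = 1.372 — low.
Try y = 1.46 m: A R^(2/3) = 3.39 — close enough.

y_n = 1.46 m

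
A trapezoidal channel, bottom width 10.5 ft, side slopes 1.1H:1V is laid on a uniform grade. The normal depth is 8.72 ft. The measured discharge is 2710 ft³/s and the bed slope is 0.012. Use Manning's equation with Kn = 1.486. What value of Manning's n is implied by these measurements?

n = 0.03

With bottom width b = 10.5 ft and side slope z = 1.1: A = (b + zy)y = (10.5 + 1.1×8.72)×8.72 = 175.2 ft²; P = b + 2y√(1+z²) = 10.5 + 2×8.72×1.487 = 36.43 ft.
Hydraulic radius R = A/P = 175.2/36.43 = 4.81 ft.
Rearranging Manning's equation: n = (1.486/Q) A R^(2/3) S^(1/2) = (1.486/2710) × 175.2 × 4.81^(2/3) × √0.012 = 0.03.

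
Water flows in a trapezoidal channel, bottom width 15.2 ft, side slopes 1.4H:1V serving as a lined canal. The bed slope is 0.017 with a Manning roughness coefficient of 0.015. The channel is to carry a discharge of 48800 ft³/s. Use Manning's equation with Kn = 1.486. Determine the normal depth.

Manning's equation rearranged: A R^(2/3) = nQ / (1.486·√S) = 0.015 × 48800 / (1.486 × √0.017) = 3778.
Trying y = 22.3 ft: A R^(2/3) = 5200 — high.
Trying y = 19.3 ft: A R^(2/3) = 3778 — close enough.

y_n = 19.3 ft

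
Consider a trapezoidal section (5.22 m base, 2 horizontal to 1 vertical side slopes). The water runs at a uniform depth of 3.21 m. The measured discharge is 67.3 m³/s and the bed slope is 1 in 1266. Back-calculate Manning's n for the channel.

n = 0.024

With bottom width b = 5.22 m and side slope z = 2: A = (b + zy)y = (5.22 + 2×3.21)×3.21 = 37.36 m²; P = b + 2y√(1+z²) = 5.22 + 2×3.21×2.236 = 19.58 m.
Hydraulic radius R = A/P = 37.36/19.58 = 1.909 m.
Rearranging Manning's equation: n = (1/Q) A R^(2/3) S^(1/2) = (1/67.3) × 37.36 × 1.909^(2/3) × √0.0007899 = 0.024.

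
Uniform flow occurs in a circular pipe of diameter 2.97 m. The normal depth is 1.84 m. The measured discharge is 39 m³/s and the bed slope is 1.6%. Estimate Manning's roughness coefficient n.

For a circular section of diameter D = 2.97 m at depth y = 1.84 m, the central angle is θ = 2 arccos(1 − 2y/D) = 3.624 rad. Then A = (D²/8)(θ − sin θ) = 4.508 m² and P = Dθ/2 = 5.382 m.
Hydraulic radius R = A/P = 4.508/5.382 = 0.8376 m.
Rearranging Manning's equation: n = (1/Q) A R^(2/3) S^(1/2) = (1/39) × 4.508 × 0.8376^(2/3) × √0.016 = 0.013.

n = 0.013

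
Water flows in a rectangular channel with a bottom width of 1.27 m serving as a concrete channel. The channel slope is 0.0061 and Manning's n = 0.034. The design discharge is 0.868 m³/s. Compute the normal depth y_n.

Manning's equation rearranged: A R^(2/3) = nQ / (1·√S) = 0.034 × 0.868 / (√0.0061) = 0.3779.
At y = 0.452 m: A R^(2/3) = 0.2363 — short.
At y = 0.742 m: A R^(2/3) = 0.461 — over.
At y = 0.638 m: A R^(2/3) = 0.3777 — matches.

y_n = 0.638 m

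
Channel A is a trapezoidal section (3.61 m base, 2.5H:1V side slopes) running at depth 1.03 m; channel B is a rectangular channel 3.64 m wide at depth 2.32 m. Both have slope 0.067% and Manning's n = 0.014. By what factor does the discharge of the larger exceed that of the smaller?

1.71

Channel A: With bottom width b = 3.61 m and side slope z = 2.5: A = (b + zy)y = (3.61 + 2.5×1.03)×1.03 = 6.371 m²; P = b + 2y√(1+z²) = 3.61 + 2×1.03×2.693 = 9.157 m. Hydraulic radius R = A/P = 6.371/9.157 = 0.6957 m. Q_A = (1/0.014)·6.371·0.6957^(2/3)·√0.00067 = 9.248 m³/s.
Channel B: Flow area A = b·y = 3.64 × 2.32 = 8.445 m². Wetted perimeter P = b + 2y = 3.64 + 2×2.32 = 8.28 m. Hydraulic radius R = A/P = 8.445/8.28 = 1.02 m. Q_B = (1/0.014)·8.445·1.02^(2/3)·√0.00067 = 15.82 m³/s.
The larger discharge is 15.82 m³/s and the smaller is 9.248 m³/s; the ratio is 1.71.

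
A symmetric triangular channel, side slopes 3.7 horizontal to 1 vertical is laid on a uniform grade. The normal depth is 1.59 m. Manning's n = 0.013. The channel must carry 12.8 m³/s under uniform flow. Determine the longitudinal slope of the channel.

S = 0.00045

For a triangular section with side slope z = 3.7: A = zy² = 3.7×1.59² = 9.354 m²; P = 2y√(1+z²) = 2×1.59×3.833 = 12.19 m.
Hydraulic radius R = A/P = 9.354/12.19 = 0.7675 m.
From Manning's equation, S = [nQ / (1 A R^(2/3))]² = [0.013 × 12.8 / (1 × 9.354 × 0.7675^(2/3))]² = 0.00045.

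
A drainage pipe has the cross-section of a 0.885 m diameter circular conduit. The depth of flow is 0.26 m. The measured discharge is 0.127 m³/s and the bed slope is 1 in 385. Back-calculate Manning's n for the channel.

n = 0.017

For a circular section of diameter D = 0.885 m at depth y = 0.26 m, the central angle is θ = 2 arccos(1 − 2y/D) = 2.291 rad. Then A = (D²/8)(θ − sin θ) = 0.1508 m² and P = Dθ/2 = 1.014 m.
Hydraulic radius R = A/P = 0.1508/1.014 = 0.1487 m.
Rearranging Manning's equation: n = (1/Q) A R^(2/3) S^(1/2) = (1/0.127) × 0.1508 × 0.1487^(2/3) × √0.002597 = 0.017.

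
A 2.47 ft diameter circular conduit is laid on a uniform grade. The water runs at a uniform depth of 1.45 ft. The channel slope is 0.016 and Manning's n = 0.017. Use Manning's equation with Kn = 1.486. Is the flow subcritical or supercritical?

supercritical

For a circular section of diameter D = 2.47 ft at depth y = 1.45 ft, the central angle is θ = 2 arccos(1 − 2y/D) = 3.492 rad. Then A = (D²/8)(θ − sin θ) = 2.924 ft² and P = Dθ/2 = 4.312 ft.
Hydraulic radius R = A/P = 2.924/4.312 = 0.6781 ft.
V = (1.486/n) R^(2/3) √S = (1.486/0.017) × 0.6781^(2/3) × √0.016 = 8.534 ft/s. Hydraulic depth D_h = A/T = 2.924/2.432 = 1.202 ft.
Froude number Fr = V/√(g·D_h) = 8.534/√(32.2×1.202) = 1.37, which is greater than 1, so the flow is supercritical.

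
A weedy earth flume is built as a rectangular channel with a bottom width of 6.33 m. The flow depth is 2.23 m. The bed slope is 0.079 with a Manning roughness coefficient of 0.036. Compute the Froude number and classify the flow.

supercritical

Flow area A = b·y = 6.33 × 2.23 = 14.12 m². Wetted perimeter P = b + 2y = 6.33 + 2×2.23 = 10.79 m.
Hydraulic radius R = A/P = 14.12/10.79 = 1.308 m.
V = (1/n) R^(2/3) √S = (1/0.036) × 1.308^(2/3) × √0.079 = 9.339 m/s. Hydraulic depth D_h = A/T = 14.12/6.33 = 2.23 m.
Froude number Fr = V/√(g·D_h) = 9.339/√(9.81×2.23) = 2, which is greater than 1, so the flow is supercritical.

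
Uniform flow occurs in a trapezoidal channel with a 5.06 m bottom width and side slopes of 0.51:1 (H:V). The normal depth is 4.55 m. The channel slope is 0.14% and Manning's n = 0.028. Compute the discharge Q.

With bottom width b = 5.06 m and side slope z = 0.51: A = (b + zy)y = (5.06 + 0.51×4.55)×4.55 = 33.58 m²; P = b + 2y√(1+z²) = 5.06 + 2×4.55×1.123 = 15.28 m.
Hydraulic radius R = A/P = 33.58/15.28 = 2.198 m.
Manning's equation: Q = (1/n) A R^(2/3) S^(1/2) = (1/0.028) × 33.58 × 2.198^(2/3) × 0.0014^(1/2) = 75.9 m³/s.

Q = 75.9 m³/s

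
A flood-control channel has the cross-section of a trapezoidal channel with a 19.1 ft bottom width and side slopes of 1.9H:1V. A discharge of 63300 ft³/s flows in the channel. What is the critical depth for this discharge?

At critical depth, Q² T / (g A³) = 1, i.e. A³/T = Q²/g = 63300²/32.2 = 124400000.
Try y = 38.7 ft: A³/T = 277200000 — high.
Try y = 25.6 ft: A³/T = 44810000 — low.
Try y = 32.3 ft: A³/T = 123800000 — ≈ 124400000.

y_c = 32.3 ft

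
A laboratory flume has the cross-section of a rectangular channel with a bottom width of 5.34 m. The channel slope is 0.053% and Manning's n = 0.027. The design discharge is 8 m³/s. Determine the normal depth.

Manning's equation rearranged: A R^(2/3) = nQ / (1·√S) = 0.027 × 8 / (√0.00053) = 9.382.
Try y = 2.09 m: A R^(2/3) = 12.41 — high.
Try y = 1.34 m: A R^(2/3) = 6.632 — low.
Try y = 1.71 m: A R^(2/3) = 9.388 — ≈ 9.382.

y_n = 1.71 m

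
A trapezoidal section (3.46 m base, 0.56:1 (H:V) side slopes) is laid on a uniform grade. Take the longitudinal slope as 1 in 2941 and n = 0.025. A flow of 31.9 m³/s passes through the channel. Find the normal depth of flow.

Manning's equation rearranged: A R^(2/3) = nQ / (1·√S) = 0.025 × 31.9 / (√0.00034) = 43.25.
Try y = 5.19 m: A R^(2/3) = 55.07 — over.
Try y = 3.75 m: A R^(2/3) = 30.04 — short.
Try y = 4.57 m: A R^(2/3) = 43.29 — close enough.

y_n = 4.57 m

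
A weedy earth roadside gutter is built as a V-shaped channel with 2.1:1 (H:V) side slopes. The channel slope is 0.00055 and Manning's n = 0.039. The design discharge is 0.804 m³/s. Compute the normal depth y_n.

y_n = 1.03 m

Manning's equation rearranged: A R^(2/3) = nQ / (1·√S) = 0.039 × 0.804 / (√0.00055) = 1.337.
Try y = 0.781 m: A R^(2/3) = 0.6393 — low.
Try y = 1.32 m: A R^(2/3) = 2.591 — high.
Try y = 1.03 m: A R^(2/3) = 1.337 — matches.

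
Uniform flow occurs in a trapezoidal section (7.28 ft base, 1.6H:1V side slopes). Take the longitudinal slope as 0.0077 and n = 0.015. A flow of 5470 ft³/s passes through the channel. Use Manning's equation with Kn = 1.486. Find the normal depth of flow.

Manning's equation rearranged: A R^(2/3) = nQ / (1.486·√S) = 0.015 × 5470 / (1.486 × √0.0077) = 629.2.
Trying y = 8.44 ft: A R^(2/3) = 476.9 — low.
Trying y = 9.56 ft: A R^(2/3) = 629.2 — ≈ 629.2.

y_n = 9.56 ft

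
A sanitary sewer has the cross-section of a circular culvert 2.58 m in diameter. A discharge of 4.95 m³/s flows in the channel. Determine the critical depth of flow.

At critical depth, Q² T / (g A³) = 1, i.e. A³/T = Q²/g = 4.95²/9.81 = 2.498.
At y = 1.12 m: A³/T = 4.032 — too large.
At y = 0.725 m: A³/T = 0.7531 — too small.
At y = 0.989 m: A³/T = 2.501 — ≈ 2.498.

y_c = 0.989 m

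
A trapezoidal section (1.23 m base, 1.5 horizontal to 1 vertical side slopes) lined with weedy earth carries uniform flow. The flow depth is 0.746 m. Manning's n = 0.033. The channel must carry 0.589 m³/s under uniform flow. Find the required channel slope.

With bottom width b = 1.23 m and side slope z = 1.5: A = (b + zy)y = (1.23 + 1.5×0.746)×0.746 = 1.752 m²; P = b + 2y√(1+z²) = 1.23 + 2×0.746×1.803 = 3.92 m.
Hydraulic radius R = A/P = 1.752/3.92 = 0.4471 m.
From Manning's equation, S = [nQ / (1 A R^(2/3))]² = [0.033 × 0.589 / (1 × 1.752 × 0.4471^(2/3))]² = 0.00036.

S = 0.00036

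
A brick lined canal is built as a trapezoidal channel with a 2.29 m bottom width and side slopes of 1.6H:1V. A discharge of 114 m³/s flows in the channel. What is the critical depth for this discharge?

At critical depth, Q² T / (g A³) = 1, i.e. A³/T = Q²/g = 114²/9.81 = 1325.
Trying y = 2.99 m: A³/T = 798 — low.
Trying y = 4.1 m: A³/T = 3100 — high.
Trying y = 3.37 m: A³/T = 1327 — close enough.

y_c = 3.37 m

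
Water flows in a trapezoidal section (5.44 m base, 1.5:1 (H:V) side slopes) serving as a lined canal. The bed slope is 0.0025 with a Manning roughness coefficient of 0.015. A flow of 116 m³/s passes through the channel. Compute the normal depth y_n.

y_n = 2.64 m

Manning's equation rearranged: A R^(2/3) = nQ / (1·√S) = 0.015 × 116 / (√0.0025) = 34.8.
Try y = 2.02 m: A R^(2/3) = 20.84 — short.
Try y = 3.19 m: A R^(2/3) = 50.48 — over.
Try y = 2.64 m: A R^(2/3) = 34.78 — matches.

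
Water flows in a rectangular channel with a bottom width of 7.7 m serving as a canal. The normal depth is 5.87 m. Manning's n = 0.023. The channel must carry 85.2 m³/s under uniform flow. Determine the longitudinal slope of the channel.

Flow area A = b·y = 7.7 × 5.87 = 45.2 m². Wetted perimeter P = b + 2y = 7.7 + 2×5.87 = 19.44 m.
Hydraulic radius R = A/P = 45.2/19.44 = 2.325 m.
From Manning's equation, S = [nQ / (1 A R^(2/3))]² = [0.023 × 85.2 / (1 × 45.2 × 2.325^(2/3))]² = 0.00061.

S = 0.00061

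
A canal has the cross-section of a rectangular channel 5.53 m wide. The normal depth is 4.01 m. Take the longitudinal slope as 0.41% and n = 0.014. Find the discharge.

Q = 141 m³/s

Flow area A = b·y = 5.53 × 4.01 = 22.18 m². Wetted perimeter P = b + 2y = 5.53 + 2×4.01 = 13.55 m.
Hydraulic radius R = A/P = 22.18/13.55 = 1.637 m.
Manning's equation: Q = (1/n) A R^(2/3) S^(1/2) = (1/0.014) × 22.18 × 1.637^(2/3) × 0.0041^(1/2) = 141 m³/s.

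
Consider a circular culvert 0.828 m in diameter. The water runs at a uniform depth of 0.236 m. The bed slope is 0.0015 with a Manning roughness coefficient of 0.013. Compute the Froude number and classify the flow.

For a circular section of diameter D = 0.828 m at depth y = 0.236 m, the central angle is θ = 2 arccos(1 − 2y/D) = 2.253 rad. Then A = (D²/8)(θ − sin θ) = 0.1265 m² and P = Dθ/2 = 0.9326 m.
Hydraulic radius R = A/P = 0.1265/0.9326 = 0.1357 m.
V = (1/n) R^(2/3) √S = (1/0.013) × 0.1357^(2/3) × √0.0015 = 0.7866 m/s. Hydraulic depth D_h = A/T = 0.1265/0.7476 = 0.1692 m.
Froude number Fr = V/√(g·D_h) = 0.7866/√(9.81×0.1692) = 0.61, which is less than 1, so the flow is subcritical.

subcritical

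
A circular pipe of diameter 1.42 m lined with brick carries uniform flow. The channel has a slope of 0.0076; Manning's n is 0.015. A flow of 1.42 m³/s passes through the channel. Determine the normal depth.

Manning's equation rearranged: A R^(2/3) = nQ / (1·√S) = 0.015 × 1.42 / (√0.0076) = 0.2443.
Trying y = 0.64 m: A R^(2/3) = 0.3316 — over.
Trying y = 0.472 m: A R^(2/3) = 0.1893 — short.
Trying y = 0.541 m: A R^(2/3) = 0.2446 — close enough.

y_n = 0.541 m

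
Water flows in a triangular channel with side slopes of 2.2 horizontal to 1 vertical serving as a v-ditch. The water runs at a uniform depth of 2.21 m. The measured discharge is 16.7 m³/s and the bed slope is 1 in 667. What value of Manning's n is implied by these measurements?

n = 0.025

For a triangular section with side slope z = 2.2: A = zy² = 2.2×2.21² = 10.75 m²; P = 2y√(1+z²) = 2×2.21×2.417 = 10.68 m.
Hydraulic radius R = A/P = 10.75/10.68 = 1.006 m.
Rearranging Manning's equation: n = (1/Q) A R^(2/3) S^(1/2) = (1/16.7) × 10.75 × 1.006^(2/3) × √0.001499 = 0.025.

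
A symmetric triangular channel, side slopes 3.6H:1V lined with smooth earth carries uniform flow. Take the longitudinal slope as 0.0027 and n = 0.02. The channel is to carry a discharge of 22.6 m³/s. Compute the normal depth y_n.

y_n = 1.67 m

Manning's equation rearranged: A R^(2/3) = nQ / (1·√S) = 0.02 × 22.6 / (√0.0027) = 8.699.
Try y = 2.09 m: A R^(2/3) = 15.8 — high.
Try y = 1.39 m: A R^(2/3) = 5.324 — low.
Try y = 1.67 m: A R^(2/3) = 8.685 — close enough.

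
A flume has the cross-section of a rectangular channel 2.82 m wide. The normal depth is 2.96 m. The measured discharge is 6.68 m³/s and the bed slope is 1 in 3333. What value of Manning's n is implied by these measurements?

n = 0.021

Flow area A = b·y = 2.82 × 2.96 = 8.347 m². Wetted perimeter P = b + 2y = 2.82 + 2×2.96 = 8.74 m.
Hydraulic radius R = A/P = 8.347/8.74 = 0.9551 m.
Rearranging Manning's equation: n = (1/Q) A R^(2/3) S^(1/2) = (1/6.68) × 8.347 × 0.9551^(2/3) × √0.0003 = 0.021.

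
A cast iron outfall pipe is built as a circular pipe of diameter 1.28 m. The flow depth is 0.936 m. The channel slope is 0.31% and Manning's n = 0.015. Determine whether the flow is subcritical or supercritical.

subcritical

For a circular section of diameter D = 1.28 m at depth y = 0.936 m, the central angle is θ = 2 arccos(1 − 2y/D) = 4.103 rad. Then A = (D²/8)(θ − sin θ) = 1.008 m² and P = Dθ/2 = 2.626 m.
Hydraulic radius R = A/P = 1.008/2.626 = 0.384 m.
V = (1/n) R^(2/3) √S = (1/0.015) × 0.384^(2/3) × √0.0031 = 1.961 m/s. Hydraulic depth D_h = A/T = 1.008/1.135 = 0.8885 m.
Froude number Fr = V/√(g·D_h) = 1.961/√(9.81×0.8885) = 0.664, which is less than 1, so the flow is subcritical.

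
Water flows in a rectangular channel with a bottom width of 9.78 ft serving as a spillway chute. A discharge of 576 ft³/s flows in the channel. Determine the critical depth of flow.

y_c = 4.76 ft

For a rectangular channel, critical depth y_c = (q²/g)^(1/3) where q = Q/b = 576/9.78 = 58.9 ft²/s.
So y_c = (58.9²/32.2)^(1/3) = 4.76 ft.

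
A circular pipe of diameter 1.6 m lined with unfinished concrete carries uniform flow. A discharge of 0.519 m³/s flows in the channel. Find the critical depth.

At critical depth, Q² T / (g A³) = 1, i.e. A³/T = Q²/g = 0.519²/9.81 = 0.02746.
At y = 0.399 m: A³/T = 0.04341 — too large.
At y = 0.246 m: A³/T = 0.006524 — too small.
At y = 0.355 m: A³/T = 0.02751 — close enough.

y_c = 0.355 m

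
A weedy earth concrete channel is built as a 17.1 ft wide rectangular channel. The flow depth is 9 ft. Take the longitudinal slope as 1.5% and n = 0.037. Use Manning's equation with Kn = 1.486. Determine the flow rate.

Q = 2030 ft³/s

Flow area A = b·y = 17.1 × 9 = 153.9 ft². Wetted perimeter P = b + 2y = 17.1 + 2×9 = 35.1 ft.
Hydraulic radius R = A/P = 153.9/35.1 = 4.385 ft.
Manning's equation: Q = (1.486/n) A R^(2/3) S^(1/2) = (1.486/0.037) × 153.9 × 4.385^(2/3) × 0.015^(1/2) = 2030 ft³/s.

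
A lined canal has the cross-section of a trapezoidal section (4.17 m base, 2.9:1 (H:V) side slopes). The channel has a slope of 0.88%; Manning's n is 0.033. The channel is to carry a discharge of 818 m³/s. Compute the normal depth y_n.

y_n = 6.08 m

Manning's equation rearranged: A R^(2/3) = nQ / (1·√S) = 0.033 × 818 / (√0.0088) = 287.8.
Trying y = 4.87 m: A R^(2/3) = 169.2 — low.
Trying y = 6.59 m: A R^(2/3) = 349.6 — high.
Trying y = 6.08 m: A R^(2/3) = 287.6 — matches.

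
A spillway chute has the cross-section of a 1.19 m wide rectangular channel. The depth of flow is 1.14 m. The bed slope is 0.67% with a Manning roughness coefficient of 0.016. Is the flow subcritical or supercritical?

subcritical

Flow area A = b·y = 1.19 × 1.14 = 1.357 m². Wetted perimeter P = b + 2y = 1.19 + 2×1.14 = 3.47 m.
Hydraulic radius R = A/P = 1.357/3.47 = 0.391 m.
V = (1/n) R^(2/3) √S = (1/0.016) × 0.391^(2/3) × √0.0067 = 2.735 m/s. Hydraulic depth D_h = A/T = 1.357/1.19 = 1.14 m.
Froude number Fr = V/√(g·D_h) = 2.735/√(9.81×1.14) = 0.818, which is less than 1, so the flow is subcritical.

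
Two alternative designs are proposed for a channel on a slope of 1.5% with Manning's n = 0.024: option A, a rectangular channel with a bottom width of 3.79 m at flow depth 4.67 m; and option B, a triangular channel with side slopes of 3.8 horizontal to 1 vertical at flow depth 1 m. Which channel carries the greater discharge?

channel A

Channel A: Flow area A = b·y = 3.79 × 4.67 = 17.7 m². Wetted perimeter P = b + 2y = 3.79 + 2×4.67 = 13.13 m. Hydraulic radius R = A/P = 17.7/13.13 = 1.348 m. Q_A = (1/0.024)·17.7·1.348^(2/3)·√0.015 = 110.2 m³/s.
Channel B: For a triangular section with side slope z = 3.8: A = zy² = 3.8×1² = 3.8 m²; P = 2y√(1+z²) = 2×1×3.929 = 7.859 m. Hydraulic radius R = A/P = 3.8/7.859 = 0.4835 m. Q_B = (1/0.024)·3.8·0.4835^(2/3)·√0.015 = 11.95 m³/s.
Q_A = 110.2 m³/s vs Q_B = 11.95 m³/s, so channel A carries more.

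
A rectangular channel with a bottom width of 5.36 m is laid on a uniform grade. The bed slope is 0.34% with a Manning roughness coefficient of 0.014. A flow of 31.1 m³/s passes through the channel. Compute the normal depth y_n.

y_n = 1.45 m

Manning's equation rearranged: A R^(2/3) = nQ / (1·√S) = 0.014 × 31.1 / (√0.0034) = 7.467.
Trying y = 1.61 m: A R^(2/3) = 8.663 — over.
Trying y = 1.24 m: A R^(2/3) = 5.953 — short.
Trying y = 1.45 m: A R^(2/3) = 7.463 — close enough.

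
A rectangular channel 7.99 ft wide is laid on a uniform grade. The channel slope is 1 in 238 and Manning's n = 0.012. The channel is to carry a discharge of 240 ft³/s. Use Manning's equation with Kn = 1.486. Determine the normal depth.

Manning's equation rearranged: A R^(2/3) = nQ / (1.486·√S) = 0.012 × 240 / (1.486 × √0.004202) = 29.9.
At y = 2.94 ft: A R^(2/3) = 33.38 — high.
At y = 2.72 ft: A R^(2/3) = 29.96 — ≈ 29.9.

y_n = 2.72 ft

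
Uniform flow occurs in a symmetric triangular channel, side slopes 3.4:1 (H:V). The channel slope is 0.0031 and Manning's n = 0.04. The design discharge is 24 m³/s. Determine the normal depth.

Manning's equation rearranged: A R^(2/3) = nQ / (1·√S) = 0.04 × 24 / (√0.0031) = 17.24.
Try y = 1.83 m: A R^(2/3) = 10.44 — short.
Try y = 2.55 m: A R^(2/3) = 25.29 — over.
Try y = 2.21 m: A R^(2/3) = 17.26 — ≈ 17.24.

y_n = 2.21 m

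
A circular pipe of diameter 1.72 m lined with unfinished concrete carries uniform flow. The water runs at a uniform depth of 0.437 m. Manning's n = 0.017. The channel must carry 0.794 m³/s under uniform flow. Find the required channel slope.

For a circular section of diameter D = 1.72 m at depth y = 0.437 m, the central angle is θ = 2 arccos(1 − 2y/D) = 2.113 rad. Then A = (D²/8)(θ − sin θ) = 0.4647 m² and P = Dθ/2 = 1.817 m.
Hydraulic radius R = A/P = 0.4647/1.817 = 0.2557 m.
From Manning's equation, S = [nQ / (1 A R^(2/3))]² = [0.017 × 0.794 / (1 × 0.4647 × 0.2557^(2/3))]² = 0.0052.

S = 0.0052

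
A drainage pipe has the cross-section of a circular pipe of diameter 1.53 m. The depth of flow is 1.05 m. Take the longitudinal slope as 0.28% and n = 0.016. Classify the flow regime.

subcritical

For a circular section of diameter D = 1.53 m at depth y = 1.05 m, the central angle is θ = 2 arccos(1 − 2y/D) = 3.905 rad. Then A = (D²/8)(θ − sin θ) = 1.345 m² and P = Dθ/2 = 2.987 m.
Hydraulic radius R = A/P = 1.345/2.987 = 0.4502 m.
V = (1/n) R^(2/3) √S = (1/0.016) × 0.4502^(2/3) × √0.0028 = 1.943 m/s. Hydraulic depth D_h = A/T = 1.345/1.42 = 0.9473 m.
Froude number Fr = V/√(g·D_h) = 1.943/√(9.81×0.9473) = 0.637, which is less than 1, so the flow is subcritical.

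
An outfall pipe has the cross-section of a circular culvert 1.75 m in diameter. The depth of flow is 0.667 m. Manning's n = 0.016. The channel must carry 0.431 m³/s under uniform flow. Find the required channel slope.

For a circular section of diameter D = 1.75 m at depth y = 0.667 m, the central angle is θ = 2 arccos(1 − 2y/D) = 2.662 rad. Then A = (D²/8)(θ − sin θ) = 0.8421 m² and P = Dθ/2 = 2.329 m.
Hydraulic radius R = A/P = 0.8421/2.329 = 0.3616 m.
From Manning's equation, S = [nQ / (1 A R^(2/3))]² = [0.016 × 0.431 / (1 × 0.8421 × 0.3616^(2/3))]² = 0.00026.

S = 0.00026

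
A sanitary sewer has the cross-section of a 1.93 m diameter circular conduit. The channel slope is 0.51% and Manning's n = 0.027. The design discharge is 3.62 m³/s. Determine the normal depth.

Manning's equation rearranged: A R^(2/3) = nQ / (1·√S) = 0.027 × 3.62 / (√0.0051) = 1.369.
Try y = 1.49 m: A R^(2/3) = 1.695 — high.
Try y = 0.879 m: A R^(2/3) = 0.7657 — low.
Try y = 1.26 m: A R^(2/3) = 1.37 — ≈ 1.369.

y_n = 1.26 m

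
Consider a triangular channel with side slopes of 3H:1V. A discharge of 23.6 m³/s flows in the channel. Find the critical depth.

At critical depth, Q² T / (g A³) = 1, i.e. A³/T = Q²/g = 23.6²/9.81 = 56.77.
Try y = 1.14 m: A³/T = 8.664 — low.
Try y = 1.86 m: A³/T = 100.2 — high.
Try y = 1.66 m: A³/T = 56.72 — ≈ 56.77.

y_c = 1.66 m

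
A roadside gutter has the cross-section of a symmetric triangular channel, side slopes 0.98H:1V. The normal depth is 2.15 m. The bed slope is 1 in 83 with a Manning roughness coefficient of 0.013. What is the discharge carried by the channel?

For a triangular section with side slope z = 0.98: A = zy² = 0.98×2.15² = 4.53 m²; P = 2y√(1+z²) = 2×2.15×1.4 = 6.021 m.
Hydraulic radius R = A/P = 4.53/6.021 = 0.7524 m.
Manning's equation: Q = (1/n) A R^(2/3) S^(1/2) = (1/0.013) × 4.53 × 0.7524^(2/3) × 0.01205^(1/2) = 31.6 m³/s.

Q = 31.6 m³/s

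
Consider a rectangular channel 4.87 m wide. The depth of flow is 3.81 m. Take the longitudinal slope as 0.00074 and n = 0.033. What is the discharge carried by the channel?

Q = 19.9 m³/s

Flow area A = b·y = 4.87 × 3.81 = 18.55 m². Wetted perimeter P = b + 2y = 4.87 + 2×3.81 = 12.49 m.
Hydraulic radius R = A/P = 18.55/12.49 = 1.486 m.
Manning's equation: Q = (1/n) A R^(2/3) S^(1/2) = (1/0.033) × 18.55 × 1.486^(2/3) × 0.00074^(1/2) = 19.9 m³/s.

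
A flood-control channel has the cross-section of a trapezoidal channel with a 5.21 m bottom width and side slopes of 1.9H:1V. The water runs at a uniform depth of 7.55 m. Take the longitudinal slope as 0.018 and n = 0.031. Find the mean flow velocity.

V = 10.8 m/s

With bottom width b = 5.21 m and side slope z = 1.9: A = (b + zy)y = (5.21 + 1.9×7.55)×7.55 = 147.6 m²; P = b + 2y√(1+z²) = 5.21 + 2×7.55×2.147 = 37.63 m.
Hydraulic radius R = A/P = 147.6/37.63 = 3.923 m.
From Manning's equation, V = (1/n) R^(2/3) S^(1/2) = (1/0.031) × 3.923^(2/3) × 0.018^(1/2) = 10.8 m/s.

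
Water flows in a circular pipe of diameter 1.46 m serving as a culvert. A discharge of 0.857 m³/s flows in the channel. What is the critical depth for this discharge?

At critical depth, Q² T / (g A³) = 1, i.e. A³/T = Q²/g = 0.857²/9.81 = 0.07487.
At y = 0.395 m: A³/T = 0.03771 — short.
At y = 0.571 m: A³/T = 0.1568 — over.
At y = 0.471 m: A³/T = 0.07463 — matches.

y_c = 0.471 m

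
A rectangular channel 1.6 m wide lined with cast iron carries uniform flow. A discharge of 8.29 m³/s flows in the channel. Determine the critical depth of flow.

y_c = 1.4 m

For a rectangular channel, critical depth y_c = (q²/g)^(1/3) where q = Q/b = 8.29/1.6 = 5.181 m²/s.
So y_c = (5.181²/9.81)^(1/3) = 1.4 m.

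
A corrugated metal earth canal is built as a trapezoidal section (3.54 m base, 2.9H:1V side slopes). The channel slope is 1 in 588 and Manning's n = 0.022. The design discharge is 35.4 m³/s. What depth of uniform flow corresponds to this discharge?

y_n = 1.91 m

Manning's equation rearranged: A R^(2/3) = nQ / (1·√S) = 0.022 × 35.4 / (√0.001701) = 18.88.
At y = 2.41 m: A R^(2/3) = 31.52 — high.
At y = 1.69 m: A R^(2/3) = 14.51 — low.
At y = 1.91 m: A R^(2/3) = 18.89 — matches.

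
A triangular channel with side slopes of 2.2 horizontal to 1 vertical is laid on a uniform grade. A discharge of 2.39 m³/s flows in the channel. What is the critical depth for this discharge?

At critical depth, Q² T / (g A³) = 1, i.e. A³/T = Q²/g = 2.39²/9.81 = 0.5823.
At y = 0.549 m: A³/T = 0.1207 — too small.
At y = 0.901 m: A³/T = 1.437 — too large.
At y = 0.752 m: A³/T = 0.582 — close enough.

y_c = 0.752 m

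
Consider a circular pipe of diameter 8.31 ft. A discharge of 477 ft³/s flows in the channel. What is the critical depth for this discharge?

At critical depth, Q² T / (g A³) = 1, i.e. A³/T = Q²/g = 477²/32.2 = 7066.
Trying y = 4.87 ft: A³/T = 4402 — too small.
Trying y = 5.51 ft: A³/T = 7082 — ≈ 7066.

y_c = 5.51 ft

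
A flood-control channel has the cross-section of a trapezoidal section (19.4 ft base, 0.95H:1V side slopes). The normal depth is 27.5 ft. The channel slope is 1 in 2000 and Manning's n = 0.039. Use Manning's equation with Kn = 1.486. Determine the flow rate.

Q = 5940 ft³/s

With bottom width b = 19.4 ft and side slope z = 0.95: A = (b + zy)y = (19.4 + 0.95×27.5)×27.5 = 1252 ft²; P = b + 2y√(1+z²) = 19.4 + 2×27.5×1.379 = 95.26 ft.
Hydraulic radius R = A/P = 1252/95.26 = 13.14 ft.
Manning's equation: Q = (1.486/n) A R^(2/3) S^(1/2) = (1.486/0.039) × 1252 × 13.14^(2/3) × 0.0005^(1/2) = 5940 ft³/s.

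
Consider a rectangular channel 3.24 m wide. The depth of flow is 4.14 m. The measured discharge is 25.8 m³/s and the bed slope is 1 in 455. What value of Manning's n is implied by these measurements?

n = 0.027

Flow area A = b·y = 3.24 × 4.14 = 13.41 m². Wetted perimeter P = b + 2y = 3.24 + 2×4.14 = 11.52 m.
Hydraulic radius R = A/P = 13.41/11.52 = 1.164 m.
Rearranging Manning's equation: n = (1/Q) A R^(2/3) S^(1/2) = (1/25.8) × 13.41 × 1.164^(2/3) × √0.002198 = 0.027.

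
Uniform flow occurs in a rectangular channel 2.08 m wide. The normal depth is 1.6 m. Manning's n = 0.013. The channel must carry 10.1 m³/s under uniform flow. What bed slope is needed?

Flow area A = b·y = 2.08 × 1.6 = 3.328 m². Wetted perimeter P = b + 2y = 2.08 + 2×1.6 = 5.28 m.
Hydraulic radius R = A/P = 3.328/5.28 = 0.6303 m.
From Manning's equation, S = [nQ / (1 A R^(2/3))]² = [0.013 × 10.1 / (1 × 3.328 × 0.6303^(2/3))]² = 0.00288.

S = 0.00288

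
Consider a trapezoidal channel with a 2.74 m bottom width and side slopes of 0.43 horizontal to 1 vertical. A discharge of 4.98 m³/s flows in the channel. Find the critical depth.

At critical depth, Q² T / (g A³) = 1, i.e. A³/T = Q²/g = 4.98²/9.81 = 2.528.
Try y = 0.77 m: A³/T = 3.887 — high.
Try y = 0.54 m: A³/T = 1.29 — low.
Try y = 0.671 m: A³/T = 2.53 — close enough.

y_c = 0.671 m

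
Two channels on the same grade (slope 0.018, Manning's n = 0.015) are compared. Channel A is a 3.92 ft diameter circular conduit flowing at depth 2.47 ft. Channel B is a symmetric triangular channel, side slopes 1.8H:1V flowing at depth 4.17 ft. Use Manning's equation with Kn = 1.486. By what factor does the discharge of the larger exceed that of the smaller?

5.42

Channel A: For a circular section of diameter D = 3.92 ft at depth y = 2.47 ft, the central angle is θ = 2 arccos(1 − 2y/D) = 3.668 rad. Then A = (D²/8)(θ − sin θ) = 8.011 ft² and P = Dθ/2 = 7.189 ft. Hydraulic radius R = A/P = 8.011/7.189 = 1.114 ft. Q_A = (1.486/0.015)·8.011·1.114^(2/3)·√0.018 = 114.4 ft³/s.
Channel B: For a triangular section with side slope z = 1.8: A = zy² = 1.8×4.17² = 31.3 ft²; P = 2y√(1+z²) = 2×4.17×2.059 = 17.17 ft. Hydraulic radius R = A/P = 31.3/17.17 = 1.823 ft. Q_B = (1.486/0.015)·31.3·1.823^(2/3)·√0.018 = 620.7 ft³/s.
The larger discharge is 620.7 ft³/s and the smaller is 114.4 ft³/s; the ratio is 5.42.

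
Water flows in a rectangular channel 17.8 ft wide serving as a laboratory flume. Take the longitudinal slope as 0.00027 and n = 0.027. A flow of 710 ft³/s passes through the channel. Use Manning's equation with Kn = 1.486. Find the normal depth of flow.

Manning's equation rearranged: A R^(2/3) = nQ / (1.486·√S) = 0.027 × 710 / (1.486 × √0.00027) = 785.1.
Trying y = 12.7 ft: A R^(2/3) = 681.4 — low.
Trying y = 17.5 ft: A R^(2/3) = 1017 — high.
Trying y = 14.2 ft: A R^(2/3) = 784.8 — matches.

y_n = 14.2 ft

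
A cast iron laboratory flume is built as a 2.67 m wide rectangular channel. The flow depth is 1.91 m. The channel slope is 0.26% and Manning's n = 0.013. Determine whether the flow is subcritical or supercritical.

subcritical

Flow area A = b·y = 2.67 × 1.91 = 5.1 m². Wetted perimeter P = b + 2y = 2.67 + 2×1.91 = 6.49 m.
Hydraulic radius R = A/P = 5.1/6.49 = 0.7858 m.
V = (1/n) R^(2/3) √S = (1/0.013) × 0.7858^(2/3) × √0.0026 = 3.34 m/s. Hydraulic depth D_h = A/T = 5.1/2.67 = 1.91 m.
Froude number Fr = V/√(g·D_h) = 3.34/√(9.81×1.91) = 0.772, which is less than 1, so the flow is subcritical.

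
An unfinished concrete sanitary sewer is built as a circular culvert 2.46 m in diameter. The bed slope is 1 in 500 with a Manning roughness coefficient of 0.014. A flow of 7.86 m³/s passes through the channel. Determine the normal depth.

y_n = 1.54 m

Manning's equation rearranged: A R^(2/3) = nQ / (1·√S) = 0.014 × 7.86 / (√0.002) = 2.461.
Try y = 1.78 m: A R^(2/3) = 3.002 — too large.
Try y = 1.29 m: A R^(2/3) = 1.862 — too small.
Try y = 1.54 m: A R^(2/3) = 2.462 — close enough.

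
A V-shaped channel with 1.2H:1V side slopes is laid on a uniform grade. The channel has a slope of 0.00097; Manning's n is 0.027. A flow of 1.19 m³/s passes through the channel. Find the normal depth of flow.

Manning's equation rearranged: A R^(2/3) = nQ / (1·√S) = 0.027 × 1.19 / (√0.00097) = 1.032.
Trying y = 1.05 m: A R^(2/3) = 0.7222 — too small.
Trying y = 1.48 m: A R^(2/3) = 1.804 — too large.
Trying y = 1.2 m: A R^(2/3) = 1.031 — ≈ 1.032.

y_n = 1.2 m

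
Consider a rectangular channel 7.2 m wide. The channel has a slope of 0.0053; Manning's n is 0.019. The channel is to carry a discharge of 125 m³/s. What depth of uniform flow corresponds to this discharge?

Manning's equation rearranged: A R^(2/3) = nQ / (1·√S) = 0.019 × 125 / (√0.0053) = 32.62.
At y = 2.68 m: A R^(2/3) = 25.69 — short.
At y = 3.78 m: A R^(2/3) = 40.92 — over.
At y = 3.19 m: A R^(2/3) = 32.6 — ≈ 32.62.

y_n = 3.19 m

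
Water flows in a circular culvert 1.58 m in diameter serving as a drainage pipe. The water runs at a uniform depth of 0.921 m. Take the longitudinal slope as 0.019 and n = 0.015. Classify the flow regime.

supercritical

For a circular section of diameter D = 1.58 m at depth y = 0.921 m, the central angle is θ = 2 arccos(1 − 2y/D) = 3.475 rad. Then A = (D²/8)(θ − sin θ) = 1.186 m² and P = Dθ/2 = 2.745 m.
Hydraulic radius R = A/P = 1.186/2.745 = 0.4322 m.
V = (1/n) R^(2/3) √S = (1/0.015) × 0.4322^(2/3) × √0.019 = 5.253 m/s. Hydraulic depth D_h = A/T = 1.186/1.558 = 0.7614 m.
Froude number Fr = V/√(g·D_h) = 5.253/√(9.81×0.7614) = 1.92, which is greater than 1, so the flow is supercritical.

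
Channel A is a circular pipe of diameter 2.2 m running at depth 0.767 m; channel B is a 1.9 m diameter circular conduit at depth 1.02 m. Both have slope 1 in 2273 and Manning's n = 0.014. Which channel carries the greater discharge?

channel B

Channel A: For a circular section of diameter D = 2.2 m at depth y = 0.767 m, the central angle is θ = 2 arccos(1 − 2y/D) = 2.526 rad. Then A = (D²/8)(θ − sin θ) = 1.179 m² and P = Dθ/2 = 2.779 m. Hydraulic radius R = A/P = 1.179/2.779 = 0.4244 m. Q_A = (1/0.014)·1.179·0.4244^(2/3)·√0.0004399 = 0.9979 m³/s.
Channel B: For a circular section of diameter D = 1.9 m at depth y = 1.02 m, the central angle is θ = 2 arccos(1 − 2y/D) = 3.289 rad. Then A = (D²/8)(θ − sin θ) = 1.551 m² and P = Dθ/2 = 3.125 m. Hydraulic radius R = A/P = 1.551/3.125 = 0.4962 m. Q_B = (1/0.014)·1.551·0.4962^(2/3)·√0.0004399 = 1.456 m³/s.
Q_A = 0.9979 m³/s vs Q_B = 1.456 m³/s, so channel B carries more.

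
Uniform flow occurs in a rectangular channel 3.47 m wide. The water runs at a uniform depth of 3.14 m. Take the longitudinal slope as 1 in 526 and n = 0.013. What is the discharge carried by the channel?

Q = 39.4 m³/s

Flow area A = b·y = 3.47 × 3.14 = 10.9 m². Wetted perimeter P = b + 2y = 3.47 + 2×3.14 = 9.75 m.
Hydraulic radius R = A/P = 10.9/9.75 = 1.118 m.
Manning's equation: Q = (1/n) A R^(2/3) S^(1/2) = (1/0.013) × 10.9 × 1.118^(2/3) × 0.001901^(1/2) = 39.4 m³/s.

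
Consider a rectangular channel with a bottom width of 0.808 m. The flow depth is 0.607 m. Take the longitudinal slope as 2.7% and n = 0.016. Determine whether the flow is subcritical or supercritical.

Flow area A = b·y = 0.808 × 0.607 = 0.4905 m². Wetted perimeter P = b + 2y = 0.808 + 2×0.607 = 2.022 m.
Hydraulic radius R = A/P = 0.4905/2.022 = 0.2426 m.
V = (1/n) R^(2/3) √S = (1/0.016) × 0.2426^(2/3) × √0.027 = 3.994 m/s. Hydraulic depth D_h = A/T = 0.4905/0.808 = 0.607 m.
Froude number Fr = V/√(g·D_h) = 3.994/√(9.81×0.607) = 1.64, which is greater than 1, so the flow is supercritical.

supercritical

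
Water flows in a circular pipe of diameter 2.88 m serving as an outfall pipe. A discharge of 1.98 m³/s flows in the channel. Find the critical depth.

At critical depth, Q² T / (g A³) = 1, i.e. A³/T = Q²/g = 1.98²/9.81 = 0.3996.
At y = 0.679 m: A³/T = 0.6589 — too large.
At y = 0.597 m: A³/T = 0.3985 — close enough.

y_c = 0.597 m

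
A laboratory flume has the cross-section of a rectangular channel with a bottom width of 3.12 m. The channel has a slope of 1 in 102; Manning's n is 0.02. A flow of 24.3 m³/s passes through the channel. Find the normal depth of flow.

y_n = 1.78 m

Manning's equation rearranged: A R^(2/3) = nQ / (1·√S) = 0.02 × 24.3 / (√0.009804) = 4.908.
At y = 1.52 m: A R^(2/3) = 3.984 — too small.
At y = 2.09 m: A R^(2/3) = 6.048 — too large.
At y = 1.78 m: A R^(2/3) = 4.91 — matches.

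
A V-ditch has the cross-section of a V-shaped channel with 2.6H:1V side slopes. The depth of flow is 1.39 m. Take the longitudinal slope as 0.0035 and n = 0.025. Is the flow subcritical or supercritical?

subcritical

For a triangular section with side slope z = 2.6: A = zy² = 2.6×1.39² = 5.023 m²; P = 2y√(1+z²) = 2×1.39×2.786 = 7.744 m.
Hydraulic radius R = A/P = 5.023/7.744 = 0.6487 m.
V = (1/n) R^(2/3) √S = (1/0.025) × 0.6487^(2/3) × √0.0035 = 1.773 m/s. Hydraulic depth D_h = A/T = 5.023/7.228 = 0.695 m.
Froude number Fr = V/√(g·D_h) = 1.773/√(9.81×0.695) = 0.679, which is less than 1, so the flow is subcritical.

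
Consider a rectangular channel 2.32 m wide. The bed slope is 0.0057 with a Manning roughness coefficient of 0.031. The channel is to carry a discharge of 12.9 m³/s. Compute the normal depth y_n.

y_n = 2.64 m

Manning's equation rearranged: A R^(2/3) = nQ / (1·√S) = 0.031 × 12.9 / (√0.0057) = 5.297.
Trying y = 3.13 m: A R^(2/3) = 6.497 — high.
Trying y = 1.98 m: A R^(2/3) = 3.729 — low.
Trying y = 2.64 m: A R^(2/3) = 5.304 — matches.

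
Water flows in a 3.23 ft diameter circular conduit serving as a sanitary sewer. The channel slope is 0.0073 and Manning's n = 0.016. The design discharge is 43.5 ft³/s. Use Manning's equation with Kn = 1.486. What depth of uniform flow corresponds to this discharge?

y_n = 2.13 ft

Manning's equation rearranged: A R^(2/3) = nQ / (1.486·√S) = 0.016 × 43.5 / (1.486 × √0.0073) = 5.482.
Try y = 1.74 ft: A R^(2/3) = 4.023 — low.
Try y = 2.44 ft: A R^(2/3) = 6.533 — high.
Try y = 2.13 ft: A R^(2/3) = 5.486 — matches.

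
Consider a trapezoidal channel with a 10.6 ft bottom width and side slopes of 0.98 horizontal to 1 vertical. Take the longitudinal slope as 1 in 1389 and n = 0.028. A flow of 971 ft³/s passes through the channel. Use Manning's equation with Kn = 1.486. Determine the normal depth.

y_n = 10.5 ft

Manning's equation rearranged: A R^(2/3) = nQ / (1.486·√S) = 0.028 × 971 / (1.486 × √0.0007199) = 681.9.
Try y = 11.5 ft: A R^(2/3) = 819 — over.
Try y = 10.5 ft: A R^(2/3) = 682.1 — ≈ 681.9.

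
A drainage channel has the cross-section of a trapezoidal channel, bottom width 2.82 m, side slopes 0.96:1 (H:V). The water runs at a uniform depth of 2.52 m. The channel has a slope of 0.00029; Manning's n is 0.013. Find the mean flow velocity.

V = 1.6 m/s

With bottom width b = 2.82 m and side slope z = 0.96: A = (b + zy)y = (2.82 + 0.96×2.52)×2.52 = 13.2 m²; P = b + 2y√(1+z²) = 2.82 + 2×2.52×1.386 = 9.807 m.
Hydraulic radius R = A/P = 13.2/9.807 = 1.346 m.
From Manning's equation, V = (1/n) R^(2/3) S^(1/2) = (1/0.013) × 1.346^(2/3) × 0.00029^(1/2) = 1.6 m/s.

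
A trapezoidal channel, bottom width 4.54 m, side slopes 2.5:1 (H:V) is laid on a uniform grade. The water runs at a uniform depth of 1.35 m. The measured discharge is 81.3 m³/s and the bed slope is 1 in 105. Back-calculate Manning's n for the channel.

n = 0.012

With bottom width b = 4.54 m and side slope z = 2.5: A = (b + zy)y = (4.54 + 2.5×1.35)×1.35 = 10.69 m²; P = b + 2y√(1+z²) = 4.54 + 2×1.35×2.693 = 11.81 m.
Hydraulic radius R = A/P = 10.69/11.81 = 0.9048 m.
Rearranging Manning's equation: n = (1/Q) A R^(2/3) S^(1/2) = (1/81.3) × 10.69 × 0.9048^(2/3) × √0.009524 = 0.012.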